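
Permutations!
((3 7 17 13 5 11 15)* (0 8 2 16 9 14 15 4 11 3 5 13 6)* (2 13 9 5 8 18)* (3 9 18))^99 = (18)(0 6 17 7 3)(4 11)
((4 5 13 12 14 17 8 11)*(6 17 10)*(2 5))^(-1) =((2 5 13 12 14 10 6 17 8 11 4))^(-1) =(2 4 11 8 17 6 10 14 12 13 5)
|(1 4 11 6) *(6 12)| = |(1 4 11 12 6)| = 5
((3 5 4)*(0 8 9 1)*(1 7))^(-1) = (0 1 7 9 8)(3 4 5)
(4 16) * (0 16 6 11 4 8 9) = (0 16 8 9)(4 6 11) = [16, 1, 2, 3, 6, 5, 11, 7, 9, 0, 10, 4, 12, 13, 14, 15, 8]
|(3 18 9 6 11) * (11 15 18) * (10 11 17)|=4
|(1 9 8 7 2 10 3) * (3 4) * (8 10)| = |(1 9 10 4 3)(2 8 7)| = 15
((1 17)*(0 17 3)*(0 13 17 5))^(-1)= ((0 5)(1 3 13 17))^(-1)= (0 5)(1 17 13 3)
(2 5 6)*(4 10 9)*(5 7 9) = (2 7 9 4 10 5 6) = [0, 1, 7, 3, 10, 6, 2, 9, 8, 4, 5]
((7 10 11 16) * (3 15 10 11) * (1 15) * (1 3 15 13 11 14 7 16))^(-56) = ((16)(1 13 11)(7 14)(10 15))^(-56) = (16)(1 13 11)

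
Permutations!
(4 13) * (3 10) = (3 10)(4 13) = [0, 1, 2, 10, 13, 5, 6, 7, 8, 9, 3, 11, 12, 4]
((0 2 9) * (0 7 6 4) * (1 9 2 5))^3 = ((0 5 1 9 7 6 4))^3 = (0 9 4 1 6 5 7)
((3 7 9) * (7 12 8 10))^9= (3 10)(7 12)(8 9)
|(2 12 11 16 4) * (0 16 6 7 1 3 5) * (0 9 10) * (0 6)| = 42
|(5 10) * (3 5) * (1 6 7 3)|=6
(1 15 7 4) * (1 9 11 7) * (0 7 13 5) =(0 7 4 9 11 13 5)(1 15) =[7, 15, 2, 3, 9, 0, 6, 4, 8, 11, 10, 13, 12, 5, 14, 1]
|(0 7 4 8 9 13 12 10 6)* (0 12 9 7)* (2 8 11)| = |(2 8 7 4 11)(6 12 10)(9 13)| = 30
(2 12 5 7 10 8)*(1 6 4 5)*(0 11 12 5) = (0 11 12 1 6 4)(2 5 7 10 8) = [11, 6, 5, 3, 0, 7, 4, 10, 2, 9, 8, 12, 1]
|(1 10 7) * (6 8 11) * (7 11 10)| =|(1 7)(6 8 10 11)| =4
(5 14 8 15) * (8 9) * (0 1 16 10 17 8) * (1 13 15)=(0 13 15 5 14 9)(1 16 10 17 8)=[13, 16, 2, 3, 4, 14, 6, 7, 1, 0, 17, 11, 12, 15, 9, 5, 10, 8]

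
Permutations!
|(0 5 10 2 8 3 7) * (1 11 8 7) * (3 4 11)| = |(0 5 10 2 7)(1 3)(4 11 8)| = 30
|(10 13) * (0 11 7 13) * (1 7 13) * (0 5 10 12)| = |(0 11 13 12)(1 7)(5 10)| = 4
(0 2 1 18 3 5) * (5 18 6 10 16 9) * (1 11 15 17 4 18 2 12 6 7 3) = (0 12 6 10 16 9 5)(1 7 3 2 11 15 17 4 18) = [12, 7, 11, 2, 18, 0, 10, 3, 8, 5, 16, 15, 6, 13, 14, 17, 9, 4, 1]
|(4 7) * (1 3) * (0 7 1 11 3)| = 4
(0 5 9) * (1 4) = (0 5 9)(1 4) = [5, 4, 2, 3, 1, 9, 6, 7, 8, 0]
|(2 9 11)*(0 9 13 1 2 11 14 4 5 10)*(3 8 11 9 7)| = |(0 7 3 8 11 9 14 4 5 10)(1 2 13)| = 30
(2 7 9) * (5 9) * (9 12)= (2 7 5 12 9)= [0, 1, 7, 3, 4, 12, 6, 5, 8, 2, 10, 11, 9]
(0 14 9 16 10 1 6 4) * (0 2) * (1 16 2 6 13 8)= (0 14 9 2)(1 13 8)(4 6)(10 16)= [14, 13, 0, 3, 6, 5, 4, 7, 1, 2, 16, 11, 12, 8, 9, 15, 10]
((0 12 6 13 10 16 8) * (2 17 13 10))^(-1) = (0 8 16 10 6 12)(2 13 17)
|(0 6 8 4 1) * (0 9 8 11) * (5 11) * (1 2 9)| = |(0 6 5 11)(2 9 8 4)| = 4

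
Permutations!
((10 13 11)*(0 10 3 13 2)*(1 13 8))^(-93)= ((0 10 2)(1 13 11 3 8))^(-93)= (1 11 8 13 3)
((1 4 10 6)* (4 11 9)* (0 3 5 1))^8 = (0 6 10 4 9 11 1 5 3)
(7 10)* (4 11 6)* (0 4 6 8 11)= (0 4)(7 10)(8 11)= [4, 1, 2, 3, 0, 5, 6, 10, 11, 9, 7, 8]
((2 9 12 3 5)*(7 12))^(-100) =(2 7 3)(5 9 12)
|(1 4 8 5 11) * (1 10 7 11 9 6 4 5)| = 6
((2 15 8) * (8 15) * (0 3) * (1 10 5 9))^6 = (15)(1 5)(9 10)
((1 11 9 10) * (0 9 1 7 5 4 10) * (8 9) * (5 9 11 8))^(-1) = (0 9 7 10 4 5)(1 11 8) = ((0 5 4 10 7 9)(1 8 11))^(-1)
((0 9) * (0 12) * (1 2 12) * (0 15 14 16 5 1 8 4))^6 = ((0 9 8 4)(1 2 12 15 14 16 5))^6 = (0 8)(1 5 16 14 15 12 2)(4 9)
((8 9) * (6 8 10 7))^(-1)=((6 8 9 10 7))^(-1)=(6 7 10 9 8)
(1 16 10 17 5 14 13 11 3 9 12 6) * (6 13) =(1 16 10 17 5 14 6)(3 9 12 13 11) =[0, 16, 2, 9, 4, 14, 1, 7, 8, 12, 17, 3, 13, 11, 6, 15, 10, 5]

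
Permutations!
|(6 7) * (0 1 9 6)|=|(0 1 9 6 7)|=5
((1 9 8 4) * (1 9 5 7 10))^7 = (1 10 7 5)(4 9 8)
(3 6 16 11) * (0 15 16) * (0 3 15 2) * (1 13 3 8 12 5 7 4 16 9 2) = (0 1 13 3 6 8 12 5 7 4 16 11 15 9 2) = [1, 13, 0, 6, 16, 7, 8, 4, 12, 2, 10, 15, 5, 3, 14, 9, 11]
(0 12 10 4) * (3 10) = (0 12 3 10 4) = [12, 1, 2, 10, 0, 5, 6, 7, 8, 9, 4, 11, 3]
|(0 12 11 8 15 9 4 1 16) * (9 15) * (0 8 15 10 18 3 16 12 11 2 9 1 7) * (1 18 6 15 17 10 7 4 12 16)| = |(0 11 17 10 6 15 7)(1 16 8 18 3)(2 9 12)| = 105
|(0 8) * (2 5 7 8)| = |(0 2 5 7 8)| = 5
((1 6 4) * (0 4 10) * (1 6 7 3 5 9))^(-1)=(0 10 6 4)(1 9 5 3 7)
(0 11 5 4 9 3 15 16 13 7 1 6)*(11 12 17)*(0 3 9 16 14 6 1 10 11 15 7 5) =(0 12 17 15 14 6 3 7 10 11)(4 16 13 5) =[12, 1, 2, 7, 16, 4, 3, 10, 8, 9, 11, 0, 17, 5, 6, 14, 13, 15]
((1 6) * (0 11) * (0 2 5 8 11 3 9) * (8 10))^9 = (1 6)(2 11 8 10 5)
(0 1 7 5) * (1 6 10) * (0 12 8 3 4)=(0 6 10 1 7 5 12 8 3 4)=[6, 7, 2, 4, 0, 12, 10, 5, 3, 9, 1, 11, 8]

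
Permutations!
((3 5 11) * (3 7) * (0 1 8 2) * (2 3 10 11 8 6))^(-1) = ((0 1 6 2)(3 5 8)(7 10 11))^(-1) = (0 2 6 1)(3 8 5)(7 11 10)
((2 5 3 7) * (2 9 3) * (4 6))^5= ((2 5)(3 7 9)(4 6))^5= (2 5)(3 9 7)(4 6)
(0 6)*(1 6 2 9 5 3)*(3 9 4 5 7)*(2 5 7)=(0 5 9 2 4 7 3 1 6)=[5, 6, 4, 1, 7, 9, 0, 3, 8, 2]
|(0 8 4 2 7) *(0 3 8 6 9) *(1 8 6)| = 9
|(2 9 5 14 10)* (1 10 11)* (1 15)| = |(1 10 2 9 5 14 11 15)| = 8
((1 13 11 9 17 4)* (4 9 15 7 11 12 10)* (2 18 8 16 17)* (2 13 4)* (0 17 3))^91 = ((0 17 9 13 12 10 2 18 8 16 3)(1 4)(7 11 15))^91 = (0 13 2 16 17 12 18 3 9 10 8)(1 4)(7 11 15)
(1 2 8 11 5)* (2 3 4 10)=[0, 3, 8, 4, 10, 1, 6, 7, 11, 9, 2, 5]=(1 3 4 10 2 8 11 5)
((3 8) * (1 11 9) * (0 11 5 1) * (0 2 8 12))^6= ((0 11 9 2 8 3 12)(1 5))^6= (0 12 3 8 2 9 11)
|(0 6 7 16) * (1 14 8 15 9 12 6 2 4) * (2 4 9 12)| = |(0 4 1 14 8 15 12 6 7 16)(2 9)| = 10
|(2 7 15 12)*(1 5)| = |(1 5)(2 7 15 12)| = 4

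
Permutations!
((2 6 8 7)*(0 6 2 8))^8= (8)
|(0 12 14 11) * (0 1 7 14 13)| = 12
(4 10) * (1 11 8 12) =(1 11 8 12)(4 10) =[0, 11, 2, 3, 10, 5, 6, 7, 12, 9, 4, 8, 1]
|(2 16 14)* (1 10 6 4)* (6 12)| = |(1 10 12 6 4)(2 16 14)| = 15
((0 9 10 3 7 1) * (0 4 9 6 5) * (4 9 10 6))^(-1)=((0 4 10 3 7 1 9 6 5))^(-1)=(0 5 6 9 1 7 3 10 4)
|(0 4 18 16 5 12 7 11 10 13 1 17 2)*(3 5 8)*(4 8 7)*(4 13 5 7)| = |(0 8 3 7 11 10 5 12 13 1 17 2)(4 18 16)| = 12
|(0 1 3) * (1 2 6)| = |(0 2 6 1 3)| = 5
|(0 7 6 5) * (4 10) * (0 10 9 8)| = |(0 7 6 5 10 4 9 8)| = 8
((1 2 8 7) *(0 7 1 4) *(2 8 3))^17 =((0 7 4)(1 8)(2 3))^17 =(0 4 7)(1 8)(2 3)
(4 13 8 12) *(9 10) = (4 13 8 12)(9 10) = [0, 1, 2, 3, 13, 5, 6, 7, 12, 10, 9, 11, 4, 8]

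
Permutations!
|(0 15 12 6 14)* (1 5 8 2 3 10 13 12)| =12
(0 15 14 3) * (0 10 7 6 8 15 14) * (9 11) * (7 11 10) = (0 14 3 7 6 8 15)(9 10 11) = [14, 1, 2, 7, 4, 5, 8, 6, 15, 10, 11, 9, 12, 13, 3, 0]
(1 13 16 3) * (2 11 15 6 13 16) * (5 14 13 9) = (1 16 3)(2 11 15 6 9 5 14 13) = [0, 16, 11, 1, 4, 14, 9, 7, 8, 5, 10, 15, 12, 2, 13, 6, 3]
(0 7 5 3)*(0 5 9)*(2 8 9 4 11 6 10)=(0 7 4 11 6 10 2 8 9)(3 5)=[7, 1, 8, 5, 11, 3, 10, 4, 9, 0, 2, 6]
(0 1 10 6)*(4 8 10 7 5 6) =(0 1 7 5 6)(4 8 10) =[1, 7, 2, 3, 8, 6, 0, 5, 10, 9, 4]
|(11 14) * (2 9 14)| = 4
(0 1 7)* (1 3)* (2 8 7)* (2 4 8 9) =[3, 4, 9, 1, 8, 5, 6, 0, 7, 2] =(0 3 1 4 8 7)(2 9)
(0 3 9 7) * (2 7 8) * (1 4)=(0 3 9 8 2 7)(1 4)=[3, 4, 7, 9, 1, 5, 6, 0, 2, 8]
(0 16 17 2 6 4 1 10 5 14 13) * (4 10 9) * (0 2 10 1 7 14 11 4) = [16, 9, 6, 3, 7, 11, 1, 14, 8, 0, 5, 4, 12, 2, 13, 15, 17, 10] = (0 16 17 10 5 11 4 7 14 13 2 6 1 9)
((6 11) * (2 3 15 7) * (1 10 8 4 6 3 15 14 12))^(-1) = (1 12 14 3 11 6 4 8 10)(2 7 15)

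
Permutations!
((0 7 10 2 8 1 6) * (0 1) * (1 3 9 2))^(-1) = (0 8 2 9 3 6 1 10 7)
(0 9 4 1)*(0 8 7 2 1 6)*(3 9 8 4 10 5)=(0 8 7 2 1 4 6)(3 9 10 5)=[8, 4, 1, 9, 6, 3, 0, 2, 7, 10, 5]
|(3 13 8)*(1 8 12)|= 5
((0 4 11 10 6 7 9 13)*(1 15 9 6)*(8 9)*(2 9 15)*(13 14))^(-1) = (0 13 14 9 2 1 10 11 4)(6 7)(8 15)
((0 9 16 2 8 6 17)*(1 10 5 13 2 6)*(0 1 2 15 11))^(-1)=((0 9 16 6 17 1 10 5 13 15 11)(2 8))^(-1)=(0 11 15 13 5 10 1 17 6 16 9)(2 8)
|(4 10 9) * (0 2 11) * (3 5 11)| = |(0 2 3 5 11)(4 10 9)| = 15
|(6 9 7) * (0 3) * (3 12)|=3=|(0 12 3)(6 9 7)|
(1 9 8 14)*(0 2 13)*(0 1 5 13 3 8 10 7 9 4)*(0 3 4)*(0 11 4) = (0 2)(1 11 4 3 8 14 5 13)(7 9 10) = [2, 11, 0, 8, 3, 13, 6, 9, 14, 10, 7, 4, 12, 1, 5]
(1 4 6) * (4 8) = (1 8 4 6) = [0, 8, 2, 3, 6, 5, 1, 7, 4]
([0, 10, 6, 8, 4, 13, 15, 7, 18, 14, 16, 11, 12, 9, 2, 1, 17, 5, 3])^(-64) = (1 16 5 9 2 15 10 17 13 14 6)(3 18 8)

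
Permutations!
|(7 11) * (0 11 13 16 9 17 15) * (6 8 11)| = |(0 6 8 11 7 13 16 9 17 15)| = 10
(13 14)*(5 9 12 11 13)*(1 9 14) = (1 9 12 11 13)(5 14) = [0, 9, 2, 3, 4, 14, 6, 7, 8, 12, 10, 13, 11, 1, 5]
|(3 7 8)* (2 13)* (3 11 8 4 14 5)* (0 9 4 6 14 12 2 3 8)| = |(0 9 4 12 2 13 3 7 6 14 5 8 11)| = 13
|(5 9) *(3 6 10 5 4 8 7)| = |(3 6 10 5 9 4 8 7)| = 8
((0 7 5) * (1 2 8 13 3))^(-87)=((0 7 5)(1 2 8 13 3))^(-87)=(1 13 2 3 8)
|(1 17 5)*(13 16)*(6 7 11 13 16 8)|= |(1 17 5)(6 7 11 13 8)|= 15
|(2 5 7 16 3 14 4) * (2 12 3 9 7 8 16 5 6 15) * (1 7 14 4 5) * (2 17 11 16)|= |(1 7)(2 6 15 17 11 16 9 14 5 8)(3 4 12)|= 30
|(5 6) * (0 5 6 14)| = 3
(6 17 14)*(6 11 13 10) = (6 17 14 11 13 10) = [0, 1, 2, 3, 4, 5, 17, 7, 8, 9, 6, 13, 12, 10, 11, 15, 16, 14]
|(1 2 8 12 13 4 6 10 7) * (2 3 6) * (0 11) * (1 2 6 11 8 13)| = |(0 8 12 1 3 11)(2 13 4 6 10 7)| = 6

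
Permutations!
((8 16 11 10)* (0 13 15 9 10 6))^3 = ((0 13 15 9 10 8 16 11 6))^3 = (0 9 16)(6 15 8)(10 11 13)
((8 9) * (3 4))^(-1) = (3 4)(8 9)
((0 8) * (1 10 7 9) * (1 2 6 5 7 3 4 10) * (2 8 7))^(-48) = ((0 7 9 8)(2 6 5)(3 4 10))^(-48) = (10)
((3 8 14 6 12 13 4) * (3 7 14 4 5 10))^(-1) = ((3 8 4 7 14 6 12 13 5 10))^(-1) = (3 10 5 13 12 6 14 7 4 8)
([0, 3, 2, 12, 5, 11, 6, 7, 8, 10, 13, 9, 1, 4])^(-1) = [0, 12, 2, 1, 13, 4, 6, 7, 8, 11, 9, 5, 3, 10]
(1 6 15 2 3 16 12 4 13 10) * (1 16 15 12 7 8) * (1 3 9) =[0, 6, 9, 15, 13, 5, 12, 8, 3, 1, 16, 11, 4, 10, 14, 2, 7] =(1 6 12 4 13 10 16 7 8 3 15 2 9)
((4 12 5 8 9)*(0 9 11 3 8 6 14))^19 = (0 6 12 9 14 5 4)(3 8 11)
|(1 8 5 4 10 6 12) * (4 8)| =|(1 4 10 6 12)(5 8)| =10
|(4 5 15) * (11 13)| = |(4 5 15)(11 13)| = 6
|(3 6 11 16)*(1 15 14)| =12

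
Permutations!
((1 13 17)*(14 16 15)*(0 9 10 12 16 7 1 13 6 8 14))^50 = ((0 9 10 12 16 15)(1 6 8 14 7)(13 17))^50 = (17)(0 10 16)(9 12 15)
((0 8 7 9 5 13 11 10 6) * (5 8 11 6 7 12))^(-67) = ((0 11 10 7 9 8 12 5 13 6))^(-67) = (0 7 12 6 10 8 13 11 9 5)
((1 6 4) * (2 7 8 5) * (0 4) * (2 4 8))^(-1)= ((0 8 5 4 1 6)(2 7))^(-1)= (0 6 1 4 5 8)(2 7)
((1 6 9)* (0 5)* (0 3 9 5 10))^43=(0 10)(1 3 6 9 5)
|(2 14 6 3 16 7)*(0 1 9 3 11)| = 10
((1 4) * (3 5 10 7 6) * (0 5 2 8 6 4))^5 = ((0 5 10 7 4 1)(2 8 6 3))^5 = (0 1 4 7 10 5)(2 8 6 3)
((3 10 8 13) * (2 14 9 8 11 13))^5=((2 14 9 8)(3 10 11 13))^5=(2 14 9 8)(3 10 11 13)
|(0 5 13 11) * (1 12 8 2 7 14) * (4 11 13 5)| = 6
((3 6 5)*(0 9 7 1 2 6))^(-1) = (0 3 5 6 2 1 7 9)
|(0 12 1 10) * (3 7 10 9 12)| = |(0 3 7 10)(1 9 12)| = 12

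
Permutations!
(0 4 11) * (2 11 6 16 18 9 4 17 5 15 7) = (0 17 5 15 7 2 11)(4 6 16 18 9) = [17, 1, 11, 3, 6, 15, 16, 2, 8, 4, 10, 0, 12, 13, 14, 7, 18, 5, 9]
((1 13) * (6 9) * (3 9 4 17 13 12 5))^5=((1 12 5 3 9 6 4 17 13))^5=(1 6 12 4 5 17 3 13 9)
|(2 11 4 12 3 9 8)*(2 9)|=10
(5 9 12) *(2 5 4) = (2 5 9 12 4) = [0, 1, 5, 3, 2, 9, 6, 7, 8, 12, 10, 11, 4]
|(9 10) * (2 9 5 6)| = 5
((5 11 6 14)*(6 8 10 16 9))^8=((5 11 8 10 16 9 6 14))^8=(16)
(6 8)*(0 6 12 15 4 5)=(0 6 8 12 15 4 5)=[6, 1, 2, 3, 5, 0, 8, 7, 12, 9, 10, 11, 15, 13, 14, 4]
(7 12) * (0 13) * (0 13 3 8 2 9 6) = (13)(0 3 8 2 9 6)(7 12) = [3, 1, 9, 8, 4, 5, 0, 12, 2, 6, 10, 11, 7, 13]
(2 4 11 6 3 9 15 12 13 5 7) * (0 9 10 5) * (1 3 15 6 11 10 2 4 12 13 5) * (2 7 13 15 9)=(15)(0 2 12 5 13)(1 3 7 4 10)(6 9)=[2, 3, 12, 7, 10, 13, 9, 4, 8, 6, 1, 11, 5, 0, 14, 15]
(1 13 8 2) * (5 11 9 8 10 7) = (1 13 10 7 5 11 9 8 2) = [0, 13, 1, 3, 4, 11, 6, 5, 2, 8, 7, 9, 12, 10]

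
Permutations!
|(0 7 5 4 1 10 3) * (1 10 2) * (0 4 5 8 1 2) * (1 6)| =|(0 7 8 6 1)(3 4 10)| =15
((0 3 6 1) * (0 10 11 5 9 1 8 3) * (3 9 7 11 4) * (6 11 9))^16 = (11)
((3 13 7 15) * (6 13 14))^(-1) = ((3 14 6 13 7 15))^(-1) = (3 15 7 13 6 14)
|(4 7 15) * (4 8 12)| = 5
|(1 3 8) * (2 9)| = |(1 3 8)(2 9)| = 6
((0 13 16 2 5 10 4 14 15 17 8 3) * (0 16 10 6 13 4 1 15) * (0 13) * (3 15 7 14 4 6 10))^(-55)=(0 6)(1 10 5 2 16 3 13 14 7)(8 17 15)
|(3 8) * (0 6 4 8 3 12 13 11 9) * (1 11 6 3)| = 5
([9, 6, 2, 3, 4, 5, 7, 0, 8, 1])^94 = (0 7 6 1 9)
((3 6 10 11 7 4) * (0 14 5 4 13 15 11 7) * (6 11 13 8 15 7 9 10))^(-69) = (0 4)(3 14)(5 11)(7 13 15 8)(9 10)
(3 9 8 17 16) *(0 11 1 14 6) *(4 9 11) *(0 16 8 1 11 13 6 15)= [4, 14, 2, 13, 9, 5, 16, 7, 17, 1, 10, 11, 12, 6, 15, 0, 3, 8]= (0 4 9 1 14 15)(3 13 6 16)(8 17)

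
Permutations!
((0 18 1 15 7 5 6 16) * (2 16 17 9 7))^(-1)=(0 16 2 15 1 18)(5 7 9 17 6)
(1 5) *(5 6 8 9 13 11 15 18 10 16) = (1 6 8 9 13 11 15 18 10 16 5) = [0, 6, 2, 3, 4, 1, 8, 7, 9, 13, 16, 15, 12, 11, 14, 18, 5, 17, 10]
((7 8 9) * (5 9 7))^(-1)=(5 9)(7 8)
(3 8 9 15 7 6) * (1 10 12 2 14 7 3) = (1 10 12 2 14 7 6)(3 8 9 15) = [0, 10, 14, 8, 4, 5, 1, 6, 9, 15, 12, 11, 2, 13, 7, 3]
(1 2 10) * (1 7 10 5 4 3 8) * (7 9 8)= (1 2 5 4 3 7 10 9 8)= [0, 2, 5, 7, 3, 4, 6, 10, 1, 8, 9]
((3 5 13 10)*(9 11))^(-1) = (3 10 13 5)(9 11)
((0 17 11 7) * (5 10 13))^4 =(17)(5 10 13)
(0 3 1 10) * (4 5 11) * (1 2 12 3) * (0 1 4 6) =(0 4 5 11 6)(1 10)(2 12 3) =[4, 10, 12, 2, 5, 11, 0, 7, 8, 9, 1, 6, 3]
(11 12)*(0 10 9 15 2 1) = (0 10 9 15 2 1)(11 12) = [10, 0, 1, 3, 4, 5, 6, 7, 8, 15, 9, 12, 11, 13, 14, 2]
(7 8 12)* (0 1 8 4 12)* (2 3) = [1, 8, 3, 2, 12, 5, 6, 4, 0, 9, 10, 11, 7] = (0 1 8)(2 3)(4 12 7)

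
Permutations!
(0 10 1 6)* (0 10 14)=[14, 6, 2, 3, 4, 5, 10, 7, 8, 9, 1, 11, 12, 13, 0]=(0 14)(1 6 10)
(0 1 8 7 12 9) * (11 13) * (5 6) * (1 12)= (0 12 9)(1 8 7)(5 6)(11 13)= [12, 8, 2, 3, 4, 6, 5, 1, 7, 0, 10, 13, 9, 11]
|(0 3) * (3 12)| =|(0 12 3)| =3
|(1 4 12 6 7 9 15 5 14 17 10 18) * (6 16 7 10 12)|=|(1 4 6 10 18)(5 14 17 12 16 7 9 15)|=40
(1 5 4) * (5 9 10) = (1 9 10 5 4) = [0, 9, 2, 3, 1, 4, 6, 7, 8, 10, 5]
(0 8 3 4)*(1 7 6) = (0 8 3 4)(1 7 6) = [8, 7, 2, 4, 0, 5, 1, 6, 3]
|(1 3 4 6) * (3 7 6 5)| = |(1 7 6)(3 4 5)| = 3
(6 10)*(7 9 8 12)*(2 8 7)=(2 8 12)(6 10)(7 9)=[0, 1, 8, 3, 4, 5, 10, 9, 12, 7, 6, 11, 2]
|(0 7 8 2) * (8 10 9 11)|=|(0 7 10 9 11 8 2)|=7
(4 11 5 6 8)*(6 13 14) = (4 11 5 13 14 6 8) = [0, 1, 2, 3, 11, 13, 8, 7, 4, 9, 10, 5, 12, 14, 6]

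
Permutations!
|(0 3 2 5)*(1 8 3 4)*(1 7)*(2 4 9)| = 20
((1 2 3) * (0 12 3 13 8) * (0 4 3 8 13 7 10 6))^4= ((13)(0 12 8 4 3 1 2 7 10 6))^4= (13)(0 3 10 8 2)(1 6 4 7 12)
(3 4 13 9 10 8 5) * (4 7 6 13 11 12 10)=(3 7 6 13 9 4 11 12 10 8 5)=[0, 1, 2, 7, 11, 3, 13, 6, 5, 4, 8, 12, 10, 9]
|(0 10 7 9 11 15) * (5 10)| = 7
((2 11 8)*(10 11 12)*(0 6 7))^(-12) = (2 11 12 8 10)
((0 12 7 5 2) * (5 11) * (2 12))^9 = ((0 2)(5 12 7 11))^9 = (0 2)(5 12 7 11)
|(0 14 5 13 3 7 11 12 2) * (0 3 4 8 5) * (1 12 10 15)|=|(0 14)(1 12 2 3 7 11 10 15)(4 8 5 13)|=8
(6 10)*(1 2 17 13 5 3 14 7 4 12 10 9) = (1 2 17 13 5 3 14 7 4 12 10 6 9) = [0, 2, 17, 14, 12, 3, 9, 4, 8, 1, 6, 11, 10, 5, 7, 15, 16, 13]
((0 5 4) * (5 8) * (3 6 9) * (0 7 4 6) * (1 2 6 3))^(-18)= ((0 8 5 3)(1 2 6 9)(4 7))^(-18)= (0 5)(1 6)(2 9)(3 8)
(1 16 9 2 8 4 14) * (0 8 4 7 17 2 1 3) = (0 8 7 17 2 4 14 3)(1 16 9) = [8, 16, 4, 0, 14, 5, 6, 17, 7, 1, 10, 11, 12, 13, 3, 15, 9, 2]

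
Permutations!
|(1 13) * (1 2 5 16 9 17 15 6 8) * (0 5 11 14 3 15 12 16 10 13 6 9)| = 39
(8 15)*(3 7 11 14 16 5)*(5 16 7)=(16)(3 5)(7 11 14)(8 15)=[0, 1, 2, 5, 4, 3, 6, 11, 15, 9, 10, 14, 12, 13, 7, 8, 16]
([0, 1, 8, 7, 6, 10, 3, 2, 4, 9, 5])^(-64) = (10)(2 4 3)(6 7 8)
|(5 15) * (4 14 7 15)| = 5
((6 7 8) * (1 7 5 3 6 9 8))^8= (9)(3 5 6)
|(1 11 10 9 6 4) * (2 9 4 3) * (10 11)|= 12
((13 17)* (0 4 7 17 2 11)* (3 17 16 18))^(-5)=((0 4 7 16 18 3 17 13 2 11))^(-5)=(0 3)(2 16)(4 17)(7 13)(11 18)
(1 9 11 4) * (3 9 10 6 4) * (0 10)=[10, 0, 2, 9, 1, 5, 4, 7, 8, 11, 6, 3]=(0 10 6 4 1)(3 9 11)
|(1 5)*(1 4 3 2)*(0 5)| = 6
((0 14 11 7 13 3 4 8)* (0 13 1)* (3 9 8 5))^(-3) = ((0 14 11 7 1)(3 4 5)(8 13 9))^(-3) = (0 11 1 14 7)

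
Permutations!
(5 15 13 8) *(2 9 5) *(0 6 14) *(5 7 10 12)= (0 6 14)(2 9 7 10 12 5 15 13 8)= [6, 1, 9, 3, 4, 15, 14, 10, 2, 7, 12, 11, 5, 8, 0, 13]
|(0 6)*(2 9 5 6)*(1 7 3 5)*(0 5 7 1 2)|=2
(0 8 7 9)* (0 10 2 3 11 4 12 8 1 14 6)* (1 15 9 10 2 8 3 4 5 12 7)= (0 15 9 2 4 7 10 8 1 14 6)(3 11 5 12)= [15, 14, 4, 11, 7, 12, 0, 10, 1, 2, 8, 5, 3, 13, 6, 9]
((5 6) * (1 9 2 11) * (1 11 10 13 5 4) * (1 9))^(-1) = (2 9 4 6 5 13 10)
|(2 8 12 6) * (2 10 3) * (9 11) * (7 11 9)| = |(2 8 12 6 10 3)(7 11)| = 6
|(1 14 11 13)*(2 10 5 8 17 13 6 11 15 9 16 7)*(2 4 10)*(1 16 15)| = 8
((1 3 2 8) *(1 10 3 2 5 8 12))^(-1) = (1 12 2)(3 10 8 5)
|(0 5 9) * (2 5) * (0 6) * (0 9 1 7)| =|(0 2 5 1 7)(6 9)| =10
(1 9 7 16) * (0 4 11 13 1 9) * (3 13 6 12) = (0 4 11 6 12 3 13 1)(7 16 9) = [4, 0, 2, 13, 11, 5, 12, 16, 8, 7, 10, 6, 3, 1, 14, 15, 9]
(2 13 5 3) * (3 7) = [0, 1, 13, 2, 4, 7, 6, 3, 8, 9, 10, 11, 12, 5] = (2 13 5 7 3)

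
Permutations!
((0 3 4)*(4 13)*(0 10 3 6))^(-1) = (0 6)(3 10 4 13)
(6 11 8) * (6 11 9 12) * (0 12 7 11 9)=(0 12 6)(7 11 8 9)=[12, 1, 2, 3, 4, 5, 0, 11, 9, 7, 10, 8, 6]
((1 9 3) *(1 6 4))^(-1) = ((1 9 3 6 4))^(-1) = (1 4 6 3 9)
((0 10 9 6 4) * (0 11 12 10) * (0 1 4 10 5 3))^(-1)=(0 3 5 12 11 4 1)(6 9 10)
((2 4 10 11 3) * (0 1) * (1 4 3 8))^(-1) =(0 1 8 11 10 4)(2 3)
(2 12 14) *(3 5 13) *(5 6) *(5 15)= (2 12 14)(3 6 15 5 13)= [0, 1, 12, 6, 4, 13, 15, 7, 8, 9, 10, 11, 14, 3, 2, 5]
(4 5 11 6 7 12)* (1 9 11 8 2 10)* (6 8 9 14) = (1 14 6 7 12 4 5 9 11 8 2 10) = [0, 14, 10, 3, 5, 9, 7, 12, 2, 11, 1, 8, 4, 13, 6]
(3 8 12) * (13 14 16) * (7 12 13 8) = (3 7 12)(8 13 14 16) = [0, 1, 2, 7, 4, 5, 6, 12, 13, 9, 10, 11, 3, 14, 16, 15, 8]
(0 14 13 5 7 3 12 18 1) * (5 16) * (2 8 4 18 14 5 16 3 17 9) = (0 5 7 17 9 2 8 4 18 1)(3 12 14 13) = [5, 0, 8, 12, 18, 7, 6, 17, 4, 2, 10, 11, 14, 3, 13, 15, 16, 9, 1]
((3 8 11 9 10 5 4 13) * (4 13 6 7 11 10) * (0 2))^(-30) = (13)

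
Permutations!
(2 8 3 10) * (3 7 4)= (2 8 7 4 3 10)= [0, 1, 8, 10, 3, 5, 6, 4, 7, 9, 2]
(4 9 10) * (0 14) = [14, 1, 2, 3, 9, 5, 6, 7, 8, 10, 4, 11, 12, 13, 0] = (0 14)(4 9 10)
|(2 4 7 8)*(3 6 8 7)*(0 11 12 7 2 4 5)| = |(0 11 12 7 2 5)(3 6 8 4)| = 12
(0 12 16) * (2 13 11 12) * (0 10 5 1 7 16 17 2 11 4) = (0 11 12 17 2 13 4)(1 7 16 10 5) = [11, 7, 13, 3, 0, 1, 6, 16, 8, 9, 5, 12, 17, 4, 14, 15, 10, 2]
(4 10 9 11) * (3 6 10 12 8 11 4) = (3 6 10 9 4 12 8 11) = [0, 1, 2, 6, 12, 5, 10, 7, 11, 4, 9, 3, 8]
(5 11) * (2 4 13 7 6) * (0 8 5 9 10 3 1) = (0 8 5 11 9 10 3 1)(2 4 13 7 6) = [8, 0, 4, 1, 13, 11, 2, 6, 5, 10, 3, 9, 12, 7]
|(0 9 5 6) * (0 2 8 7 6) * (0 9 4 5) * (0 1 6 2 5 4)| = 12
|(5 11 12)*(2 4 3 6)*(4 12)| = 7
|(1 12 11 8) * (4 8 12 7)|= 4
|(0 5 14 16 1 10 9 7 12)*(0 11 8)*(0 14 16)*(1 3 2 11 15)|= |(0 5 16 3 2 11 8 14)(1 10 9 7 12 15)|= 24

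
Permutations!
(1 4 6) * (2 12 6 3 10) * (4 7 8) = (1 7 8 4 3 10 2 12 6) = [0, 7, 12, 10, 3, 5, 1, 8, 4, 9, 2, 11, 6]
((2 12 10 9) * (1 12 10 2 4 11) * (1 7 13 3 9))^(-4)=(3 4 7)(9 11 13)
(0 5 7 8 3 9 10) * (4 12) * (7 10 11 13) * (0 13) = [5, 1, 2, 9, 12, 10, 6, 8, 3, 11, 13, 0, 4, 7] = (0 5 10 13 7 8 3 9 11)(4 12)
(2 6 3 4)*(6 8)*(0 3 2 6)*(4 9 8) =[3, 1, 4, 9, 6, 5, 2, 7, 0, 8] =(0 3 9 8)(2 4 6)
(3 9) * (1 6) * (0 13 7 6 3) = (0 13 7 6 1 3 9) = [13, 3, 2, 9, 4, 5, 1, 6, 8, 0, 10, 11, 12, 7]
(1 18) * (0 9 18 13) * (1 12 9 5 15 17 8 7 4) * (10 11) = [5, 13, 2, 3, 1, 15, 6, 4, 7, 18, 11, 10, 9, 0, 14, 17, 16, 8, 12] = (0 5 15 17 8 7 4 1 13)(9 18 12)(10 11)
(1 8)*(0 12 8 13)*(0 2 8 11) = (0 12 11)(1 13 2 8) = [12, 13, 8, 3, 4, 5, 6, 7, 1, 9, 10, 0, 11, 2]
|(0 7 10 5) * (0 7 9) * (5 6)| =|(0 9)(5 7 10 6)| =4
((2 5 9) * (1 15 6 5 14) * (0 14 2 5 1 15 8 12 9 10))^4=(0 1 5 15 12)(6 9 14 8 10)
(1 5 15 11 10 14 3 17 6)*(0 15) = [15, 5, 2, 17, 4, 0, 1, 7, 8, 9, 14, 10, 12, 13, 3, 11, 16, 6] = (0 15 11 10 14 3 17 6 1 5)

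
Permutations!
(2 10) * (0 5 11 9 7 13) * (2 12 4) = (0 5 11 9 7 13)(2 10 12 4) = [5, 1, 10, 3, 2, 11, 6, 13, 8, 7, 12, 9, 4, 0]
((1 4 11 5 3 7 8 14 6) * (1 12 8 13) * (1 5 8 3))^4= (1 14 7 4 6 13 11 12 5 8 3)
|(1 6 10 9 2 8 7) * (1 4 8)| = 15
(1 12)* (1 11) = [0, 12, 2, 3, 4, 5, 6, 7, 8, 9, 10, 1, 11] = (1 12 11)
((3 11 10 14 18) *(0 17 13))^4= ((0 17 13)(3 11 10 14 18))^4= (0 17 13)(3 18 14 10 11)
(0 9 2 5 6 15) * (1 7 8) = [9, 7, 5, 3, 4, 6, 15, 8, 1, 2, 10, 11, 12, 13, 14, 0] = (0 9 2 5 6 15)(1 7 8)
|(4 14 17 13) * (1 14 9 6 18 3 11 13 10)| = |(1 14 17 10)(3 11 13 4 9 6 18)| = 28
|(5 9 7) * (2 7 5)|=2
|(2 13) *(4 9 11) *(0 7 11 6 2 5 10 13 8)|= 24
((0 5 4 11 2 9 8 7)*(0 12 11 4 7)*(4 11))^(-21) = ((0 5 7 12 4 11 2 9 8))^(-21) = (0 2 12)(4 5 9)(7 8 11)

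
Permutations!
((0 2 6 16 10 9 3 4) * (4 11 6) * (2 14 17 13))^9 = (0 13)(2 14)(3 16)(4 17)(6 9)(10 11)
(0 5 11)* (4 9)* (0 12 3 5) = [0, 1, 2, 5, 9, 11, 6, 7, 8, 4, 10, 12, 3] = (3 5 11 12)(4 9)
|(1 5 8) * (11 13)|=6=|(1 5 8)(11 13)|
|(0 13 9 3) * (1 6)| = 4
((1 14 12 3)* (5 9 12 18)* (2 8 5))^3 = (1 2 9)(3 18 5)(8 12 14)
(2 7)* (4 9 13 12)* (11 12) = (2 7)(4 9 13 11 12) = [0, 1, 7, 3, 9, 5, 6, 2, 8, 13, 10, 12, 4, 11]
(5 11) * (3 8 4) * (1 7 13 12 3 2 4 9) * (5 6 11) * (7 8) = (1 8 9)(2 4)(3 7 13 12)(6 11) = [0, 8, 4, 7, 2, 5, 11, 13, 9, 1, 10, 6, 3, 12]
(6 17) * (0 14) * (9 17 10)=(0 14)(6 10 9 17)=[14, 1, 2, 3, 4, 5, 10, 7, 8, 17, 9, 11, 12, 13, 0, 15, 16, 6]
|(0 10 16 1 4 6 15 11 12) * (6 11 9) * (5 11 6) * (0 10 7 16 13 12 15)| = |(0 7 16 1 4 6)(5 11 15 9)(10 13 12)| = 12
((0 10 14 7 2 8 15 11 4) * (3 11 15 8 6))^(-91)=(15)(0 4 11 3 6 2 7 14 10)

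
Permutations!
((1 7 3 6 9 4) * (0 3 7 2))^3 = ((0 3 6 9 4 1 2))^3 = (0 9 2 6 1 3 4)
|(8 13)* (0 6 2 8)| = 5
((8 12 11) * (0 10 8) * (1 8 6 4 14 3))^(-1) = ((0 10 6 4 14 3 1 8 12 11))^(-1) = (0 11 12 8 1 3 14 4 6 10)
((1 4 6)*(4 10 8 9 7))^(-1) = (1 6 4 7 9 8 10)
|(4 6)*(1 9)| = 2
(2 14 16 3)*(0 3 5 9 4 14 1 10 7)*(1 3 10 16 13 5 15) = [10, 16, 3, 2, 14, 9, 6, 0, 8, 4, 7, 11, 12, 5, 13, 1, 15] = (0 10 7)(1 16 15)(2 3)(4 14 13 5 9)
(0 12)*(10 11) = (0 12)(10 11) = [12, 1, 2, 3, 4, 5, 6, 7, 8, 9, 11, 10, 0]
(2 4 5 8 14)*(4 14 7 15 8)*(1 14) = (1 14 2)(4 5)(7 15 8) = [0, 14, 1, 3, 5, 4, 6, 15, 7, 9, 10, 11, 12, 13, 2, 8]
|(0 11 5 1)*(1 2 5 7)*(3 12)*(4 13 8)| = 12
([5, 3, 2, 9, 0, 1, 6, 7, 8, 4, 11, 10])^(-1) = [4, 5, 2, 1, 9, 0, 6, 7, 8, 3, 11, 10]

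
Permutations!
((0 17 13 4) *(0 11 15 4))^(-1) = ((0 17 13)(4 11 15))^(-1) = (0 13 17)(4 15 11)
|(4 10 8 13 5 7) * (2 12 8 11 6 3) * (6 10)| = |(2 12 8 13 5 7 4 6 3)(10 11)| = 18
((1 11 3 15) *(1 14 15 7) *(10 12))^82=(15)(1 3)(7 11)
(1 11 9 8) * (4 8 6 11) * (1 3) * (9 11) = (11)(1 4 8 3)(6 9) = [0, 4, 2, 1, 8, 5, 9, 7, 3, 6, 10, 11]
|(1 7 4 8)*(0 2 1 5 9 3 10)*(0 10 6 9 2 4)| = 21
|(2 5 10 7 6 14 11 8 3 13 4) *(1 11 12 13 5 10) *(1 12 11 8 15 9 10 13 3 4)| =105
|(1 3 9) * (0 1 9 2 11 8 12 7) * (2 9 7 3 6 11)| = |(0 1 6 11 8 12 3 9 7)| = 9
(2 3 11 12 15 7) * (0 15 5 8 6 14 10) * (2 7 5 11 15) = (0 2 3 15 5 8 6 14 10)(11 12) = [2, 1, 3, 15, 4, 8, 14, 7, 6, 9, 0, 12, 11, 13, 10, 5]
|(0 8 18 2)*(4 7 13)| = |(0 8 18 2)(4 7 13)| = 12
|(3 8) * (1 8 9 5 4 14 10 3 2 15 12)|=|(1 8 2 15 12)(3 9 5 4 14 10)|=30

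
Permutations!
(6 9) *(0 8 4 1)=(0 8 4 1)(6 9)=[8, 0, 2, 3, 1, 5, 9, 7, 4, 6]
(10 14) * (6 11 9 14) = (6 11 9 14 10) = [0, 1, 2, 3, 4, 5, 11, 7, 8, 14, 6, 9, 12, 13, 10]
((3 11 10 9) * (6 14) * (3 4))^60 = ((3 11 10 9 4)(6 14))^60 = (14)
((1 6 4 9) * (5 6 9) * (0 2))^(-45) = ((0 2)(1 9)(4 5 6))^(-45) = (0 2)(1 9)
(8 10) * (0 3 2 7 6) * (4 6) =(0 3 2 7 4 6)(8 10) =[3, 1, 7, 2, 6, 5, 0, 4, 10, 9, 8]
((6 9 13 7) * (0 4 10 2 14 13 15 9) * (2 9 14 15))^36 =((0 4 10 9 2 15 14 13 7 6))^36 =(0 14 10 7 2)(4 13 9 6 15)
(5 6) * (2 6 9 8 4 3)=(2 6 5 9 8 4 3)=[0, 1, 6, 2, 3, 9, 5, 7, 4, 8]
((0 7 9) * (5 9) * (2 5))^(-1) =((0 7 2 5 9))^(-1) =(0 9 5 2 7)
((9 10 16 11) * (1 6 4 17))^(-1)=((1 6 4 17)(9 10 16 11))^(-1)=(1 17 4 6)(9 11 16 10)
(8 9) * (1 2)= (1 2)(8 9)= [0, 2, 1, 3, 4, 5, 6, 7, 9, 8]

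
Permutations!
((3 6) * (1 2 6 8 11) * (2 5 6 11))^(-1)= ((1 5 6 3 8 2 11))^(-1)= (1 11 2 8 3 6 5)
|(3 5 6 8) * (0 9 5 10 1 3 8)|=12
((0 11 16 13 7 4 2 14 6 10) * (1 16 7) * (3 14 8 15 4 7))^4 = (0 6 3)(1 16 13)(10 14 11)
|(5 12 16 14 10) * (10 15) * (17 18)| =|(5 12 16 14 15 10)(17 18)| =6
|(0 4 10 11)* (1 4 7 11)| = |(0 7 11)(1 4 10)| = 3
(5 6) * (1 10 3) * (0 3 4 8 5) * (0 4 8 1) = [3, 10, 2, 0, 1, 6, 4, 7, 5, 9, 8] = (0 3)(1 10 8 5 6 4)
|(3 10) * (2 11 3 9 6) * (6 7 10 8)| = 15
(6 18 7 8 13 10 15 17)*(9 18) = (6 9 18 7 8 13 10 15 17) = [0, 1, 2, 3, 4, 5, 9, 8, 13, 18, 15, 11, 12, 10, 14, 17, 16, 6, 7]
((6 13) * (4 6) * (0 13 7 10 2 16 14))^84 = (0 6 2)(4 10 14)(7 16 13)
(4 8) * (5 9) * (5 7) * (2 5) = [0, 1, 5, 3, 8, 9, 6, 2, 4, 7] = (2 5 9 7)(4 8)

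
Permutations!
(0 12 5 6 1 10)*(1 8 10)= (0 12 5 6 8 10)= [12, 1, 2, 3, 4, 6, 8, 7, 10, 9, 0, 11, 5]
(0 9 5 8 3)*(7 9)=[7, 1, 2, 0, 4, 8, 6, 9, 3, 5]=(0 7 9 5 8 3)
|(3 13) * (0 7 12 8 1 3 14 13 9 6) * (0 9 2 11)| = 8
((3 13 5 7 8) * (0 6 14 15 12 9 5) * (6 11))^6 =(0 9)(3 15)(5 11)(6 7)(8 14)(12 13)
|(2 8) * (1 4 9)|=|(1 4 9)(2 8)|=6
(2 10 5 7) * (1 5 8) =(1 5 7 2 10 8) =[0, 5, 10, 3, 4, 7, 6, 2, 1, 9, 8]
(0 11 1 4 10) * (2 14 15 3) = (0 11 1 4 10)(2 14 15 3) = [11, 4, 14, 2, 10, 5, 6, 7, 8, 9, 0, 1, 12, 13, 15, 3]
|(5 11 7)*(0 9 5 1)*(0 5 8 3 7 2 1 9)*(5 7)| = 8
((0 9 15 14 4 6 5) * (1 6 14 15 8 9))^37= (15)(0 1 6 5)(4 14)(8 9)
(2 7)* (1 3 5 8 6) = (1 3 5 8 6)(2 7) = [0, 3, 7, 5, 4, 8, 1, 2, 6]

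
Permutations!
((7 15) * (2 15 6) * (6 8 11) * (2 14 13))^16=(15)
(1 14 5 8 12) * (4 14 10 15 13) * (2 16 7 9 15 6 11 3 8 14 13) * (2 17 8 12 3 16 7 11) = [0, 10, 7, 12, 13, 14, 2, 9, 3, 15, 6, 16, 1, 4, 5, 17, 11, 8] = (1 10 6 2 7 9 15 17 8 3 12)(4 13)(5 14)(11 16)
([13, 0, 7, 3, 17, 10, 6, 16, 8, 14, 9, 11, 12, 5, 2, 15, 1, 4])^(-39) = (0 13 5 10 9 14 2 7 16 1)(4 17)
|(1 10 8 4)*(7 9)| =|(1 10 8 4)(7 9)| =4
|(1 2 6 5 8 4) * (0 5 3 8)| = 6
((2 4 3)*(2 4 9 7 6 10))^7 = (2 7 10 9 6)(3 4)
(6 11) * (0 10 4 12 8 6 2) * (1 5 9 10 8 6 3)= (0 8 3 1 5 9 10 4 12 6 11 2)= [8, 5, 0, 1, 12, 9, 11, 7, 3, 10, 4, 2, 6]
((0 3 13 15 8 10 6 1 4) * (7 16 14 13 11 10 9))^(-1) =(0 4 1 6 10 11 3)(7 9 8 15 13 14 16)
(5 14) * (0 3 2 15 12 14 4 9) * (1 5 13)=(0 3 2 15 12 14 13 1 5 4 9)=[3, 5, 15, 2, 9, 4, 6, 7, 8, 0, 10, 11, 14, 1, 13, 12]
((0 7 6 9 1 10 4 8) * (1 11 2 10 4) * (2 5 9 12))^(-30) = ((0 7 6 12 2 10 1 4 8)(5 9 11))^(-30) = (0 1 12)(2 7 4)(6 8 10)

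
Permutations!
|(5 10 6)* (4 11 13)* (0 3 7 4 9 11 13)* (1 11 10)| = |(0 3 7 4 13 9 10 6 5 1 11)| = 11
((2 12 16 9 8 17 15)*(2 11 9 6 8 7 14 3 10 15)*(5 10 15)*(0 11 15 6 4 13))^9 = (0 2 14 13 17 7 4 8 9 16 6 11 12 3)(5 10)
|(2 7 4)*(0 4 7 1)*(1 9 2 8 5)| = 10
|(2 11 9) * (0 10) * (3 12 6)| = |(0 10)(2 11 9)(3 12 6)| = 6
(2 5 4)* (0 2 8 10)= (0 2 5 4 8 10)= [2, 1, 5, 3, 8, 4, 6, 7, 10, 9, 0]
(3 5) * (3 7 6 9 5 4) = (3 4)(5 7 6 9) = [0, 1, 2, 4, 3, 7, 9, 6, 8, 5]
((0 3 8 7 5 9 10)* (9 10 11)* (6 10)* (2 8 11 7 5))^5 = ((0 3 11 9 7 2 8 5 6 10))^5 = (0 2)(3 8)(5 11)(6 9)(7 10)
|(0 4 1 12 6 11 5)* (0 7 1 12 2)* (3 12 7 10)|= |(0 4 7 1 2)(3 12 6 11 5 10)|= 30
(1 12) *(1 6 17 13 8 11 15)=[0, 12, 2, 3, 4, 5, 17, 7, 11, 9, 10, 15, 6, 8, 14, 1, 16, 13]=(1 12 6 17 13 8 11 15)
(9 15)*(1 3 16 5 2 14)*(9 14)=(1 3 16 5 2 9 15 14)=[0, 3, 9, 16, 4, 2, 6, 7, 8, 15, 10, 11, 12, 13, 1, 14, 5]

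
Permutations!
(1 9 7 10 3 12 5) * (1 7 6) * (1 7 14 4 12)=(1 9 6 7 10 3)(4 12 5 14)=[0, 9, 2, 1, 12, 14, 7, 10, 8, 6, 3, 11, 5, 13, 4]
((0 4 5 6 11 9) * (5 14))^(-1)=((0 4 14 5 6 11 9))^(-1)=(0 9 11 6 5 14 4)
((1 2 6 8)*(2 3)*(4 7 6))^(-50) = ((1 3 2 4 7 6 8))^(-50) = (1 8 6 7 4 2 3)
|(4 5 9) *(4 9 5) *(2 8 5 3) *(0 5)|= |(9)(0 5 3 2 8)|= 5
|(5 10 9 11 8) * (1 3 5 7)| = 8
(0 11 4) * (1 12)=(0 11 4)(1 12)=[11, 12, 2, 3, 0, 5, 6, 7, 8, 9, 10, 4, 1]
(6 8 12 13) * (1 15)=(1 15)(6 8 12 13)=[0, 15, 2, 3, 4, 5, 8, 7, 12, 9, 10, 11, 13, 6, 14, 1]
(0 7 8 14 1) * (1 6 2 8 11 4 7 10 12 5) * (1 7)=(0 10 12 5 7 11 4 1)(2 8 14 6)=[10, 0, 8, 3, 1, 7, 2, 11, 14, 9, 12, 4, 5, 13, 6]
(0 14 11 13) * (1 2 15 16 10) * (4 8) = [14, 2, 15, 3, 8, 5, 6, 7, 4, 9, 1, 13, 12, 0, 11, 16, 10] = (0 14 11 13)(1 2 15 16 10)(4 8)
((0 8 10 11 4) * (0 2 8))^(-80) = ((2 8 10 11 4))^(-80) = (11)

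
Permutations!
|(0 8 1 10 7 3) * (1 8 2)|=|(0 2 1 10 7 3)|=6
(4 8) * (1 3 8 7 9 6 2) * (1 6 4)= (1 3 8)(2 6)(4 7 9)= [0, 3, 6, 8, 7, 5, 2, 9, 1, 4]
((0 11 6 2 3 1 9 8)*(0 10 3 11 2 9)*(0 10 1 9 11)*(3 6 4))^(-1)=(0 2)(1 8 9 3 4 11 6 10)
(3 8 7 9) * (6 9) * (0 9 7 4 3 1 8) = (0 9 1 8 4 3)(6 7) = [9, 8, 2, 0, 3, 5, 7, 6, 4, 1]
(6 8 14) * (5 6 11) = (5 6 8 14 11) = [0, 1, 2, 3, 4, 6, 8, 7, 14, 9, 10, 5, 12, 13, 11]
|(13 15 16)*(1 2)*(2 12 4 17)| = 15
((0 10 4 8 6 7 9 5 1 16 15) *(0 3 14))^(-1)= (0 14 3 15 16 1 5 9 7 6 8 4 10)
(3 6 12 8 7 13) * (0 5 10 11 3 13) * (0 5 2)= [2, 1, 0, 6, 4, 10, 12, 5, 7, 9, 11, 3, 8, 13]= (13)(0 2)(3 6 12 8 7 5 10 11)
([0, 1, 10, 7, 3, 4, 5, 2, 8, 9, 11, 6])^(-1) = (2 7 3 4 5 6 11 10)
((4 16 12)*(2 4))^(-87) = ((2 4 16 12))^(-87) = (2 4 16 12)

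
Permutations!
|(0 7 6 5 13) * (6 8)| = |(0 7 8 6 5 13)| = 6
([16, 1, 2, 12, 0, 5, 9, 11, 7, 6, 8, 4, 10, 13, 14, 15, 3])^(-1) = (0 4 11 7 8 10 12 3 16)(6 9)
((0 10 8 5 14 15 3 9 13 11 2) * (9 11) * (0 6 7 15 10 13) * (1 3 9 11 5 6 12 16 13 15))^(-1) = (0 9 15)(1 7 6 8 10 14 5 3)(2 11 13 16 12)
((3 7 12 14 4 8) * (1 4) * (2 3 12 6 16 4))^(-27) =((1 2 3 7 6 16 4 8 12 14))^(-27) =(1 7 4 14 3 16 12 2 6 8)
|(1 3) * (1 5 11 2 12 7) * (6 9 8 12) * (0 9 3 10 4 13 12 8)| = |(0 9)(1 10 4 13 12 7)(2 6 3 5 11)| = 30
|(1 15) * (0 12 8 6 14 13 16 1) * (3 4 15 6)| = |(0 12 8 3 4 15)(1 6 14 13 16)| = 30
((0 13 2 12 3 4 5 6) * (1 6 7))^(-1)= (0 6 1 7 5 4 3 12 2 13)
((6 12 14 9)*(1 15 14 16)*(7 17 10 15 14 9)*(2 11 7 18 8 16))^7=(1 18 16 14 8)(2 6 15 17 11 12 9 10 7)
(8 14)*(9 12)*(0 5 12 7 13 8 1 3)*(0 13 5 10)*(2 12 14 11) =(0 10)(1 3 13 8 11 2 12 9 7 5 14) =[10, 3, 12, 13, 4, 14, 6, 5, 11, 7, 0, 2, 9, 8, 1]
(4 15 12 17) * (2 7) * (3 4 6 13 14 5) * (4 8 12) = (2 7)(3 8 12 17 6 13 14 5)(4 15) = [0, 1, 7, 8, 15, 3, 13, 2, 12, 9, 10, 11, 17, 14, 5, 4, 16, 6]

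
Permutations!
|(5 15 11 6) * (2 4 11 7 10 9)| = |(2 4 11 6 5 15 7 10 9)| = 9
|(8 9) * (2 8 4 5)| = 5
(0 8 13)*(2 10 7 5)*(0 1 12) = (0 8 13 1 12)(2 10 7 5) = [8, 12, 10, 3, 4, 2, 6, 5, 13, 9, 7, 11, 0, 1]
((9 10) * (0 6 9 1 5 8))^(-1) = (0 8 5 1 10 9 6)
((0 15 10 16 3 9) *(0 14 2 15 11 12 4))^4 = ((0 11 12 4)(2 15 10 16 3 9 14))^4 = (2 3 15 9 10 14 16)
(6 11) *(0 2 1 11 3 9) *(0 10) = (0 2 1 11 6 3 9 10) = [2, 11, 1, 9, 4, 5, 3, 7, 8, 10, 0, 6]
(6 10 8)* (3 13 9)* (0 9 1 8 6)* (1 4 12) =(0 9 3 13 4 12 1 8)(6 10) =[9, 8, 2, 13, 12, 5, 10, 7, 0, 3, 6, 11, 1, 4]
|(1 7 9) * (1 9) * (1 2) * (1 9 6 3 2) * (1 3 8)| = 7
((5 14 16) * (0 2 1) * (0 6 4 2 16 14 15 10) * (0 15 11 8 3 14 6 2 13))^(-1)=((0 16 5 11 8 3 14 6 4 13)(1 2)(10 15))^(-1)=(0 13 4 6 14 3 8 11 5 16)(1 2)(10 15)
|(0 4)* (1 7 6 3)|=4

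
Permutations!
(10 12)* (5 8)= (5 8)(10 12)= [0, 1, 2, 3, 4, 8, 6, 7, 5, 9, 12, 11, 10]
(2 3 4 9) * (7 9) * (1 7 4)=[0, 7, 3, 1, 4, 5, 6, 9, 8, 2]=(1 7 9 2 3)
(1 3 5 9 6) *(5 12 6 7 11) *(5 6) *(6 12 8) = [0, 3, 2, 8, 4, 9, 1, 11, 6, 7, 10, 12, 5] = (1 3 8 6)(5 9 7 11 12)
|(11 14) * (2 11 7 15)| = |(2 11 14 7 15)| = 5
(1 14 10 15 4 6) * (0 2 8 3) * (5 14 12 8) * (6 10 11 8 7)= (0 2 5 14 11 8 3)(1 12 7 6)(4 10 15)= [2, 12, 5, 0, 10, 14, 1, 6, 3, 9, 15, 8, 7, 13, 11, 4]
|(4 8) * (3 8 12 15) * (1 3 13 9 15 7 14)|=21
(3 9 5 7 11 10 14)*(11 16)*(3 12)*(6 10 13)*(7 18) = (3 9 5 18 7 16 11 13 6 10 14 12) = [0, 1, 2, 9, 4, 18, 10, 16, 8, 5, 14, 13, 3, 6, 12, 15, 11, 17, 7]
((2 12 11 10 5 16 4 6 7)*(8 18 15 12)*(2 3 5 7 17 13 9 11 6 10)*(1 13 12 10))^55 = ((1 13 9 11 2 8 18 15 10 7 3 5 16 4)(6 17 12))^55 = (1 4 16 5 3 7 10 15 18 8 2 11 9 13)(6 17 12)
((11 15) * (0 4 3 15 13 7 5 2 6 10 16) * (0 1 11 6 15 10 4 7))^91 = (16) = ((0 7 5 2 15 6 4 3 10 16 1 11 13))^91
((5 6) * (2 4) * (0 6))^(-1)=((0 6 5)(2 4))^(-1)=(0 5 6)(2 4)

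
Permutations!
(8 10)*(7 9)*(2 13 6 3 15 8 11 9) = (2 13 6 3 15 8 10 11 9 7) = [0, 1, 13, 15, 4, 5, 3, 2, 10, 7, 11, 9, 12, 6, 14, 8]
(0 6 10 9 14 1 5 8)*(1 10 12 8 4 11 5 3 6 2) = [2, 3, 1, 6, 11, 4, 12, 7, 0, 14, 9, 5, 8, 13, 10] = (0 2 1 3 6 12 8)(4 11 5)(9 14 10)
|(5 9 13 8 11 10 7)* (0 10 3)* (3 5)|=|(0 10 7 3)(5 9 13 8 11)|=20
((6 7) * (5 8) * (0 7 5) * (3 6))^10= ((0 7 3 6 5 8))^10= (0 5 3)(6 7 8)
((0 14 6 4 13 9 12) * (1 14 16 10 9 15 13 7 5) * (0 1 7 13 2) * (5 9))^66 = ((0 16 10 5 7 9 12 1 14 6 4 13 15 2))^66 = (0 4 12 10 15 14 7)(1 5 2 6 9 16 13)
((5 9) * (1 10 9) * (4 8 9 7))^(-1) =((1 10 7 4 8 9 5))^(-1) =(1 5 9 8 4 7 10)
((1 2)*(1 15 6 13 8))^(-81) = ((1 2 15 6 13 8))^(-81) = (1 6)(2 13)(8 15)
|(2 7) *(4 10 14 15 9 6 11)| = 14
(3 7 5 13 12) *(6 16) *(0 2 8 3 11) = (0 2 8 3 7 5 13 12 11)(6 16) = [2, 1, 8, 7, 4, 13, 16, 5, 3, 9, 10, 0, 11, 12, 14, 15, 6]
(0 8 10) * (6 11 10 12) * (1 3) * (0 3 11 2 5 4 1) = (0 8 12 6 2 5 4 1 11 10 3) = [8, 11, 5, 0, 1, 4, 2, 7, 12, 9, 3, 10, 6]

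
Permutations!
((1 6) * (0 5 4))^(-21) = (1 6)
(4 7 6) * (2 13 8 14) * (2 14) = (14)(2 13 8)(4 7 6) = [0, 1, 13, 3, 7, 5, 4, 6, 2, 9, 10, 11, 12, 8, 14]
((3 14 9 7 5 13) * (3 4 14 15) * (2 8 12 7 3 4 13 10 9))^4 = ((2 8 12 7 5 10 9 3 15 4 14))^4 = (2 5 15 8 10 4 12 9 14 7 3)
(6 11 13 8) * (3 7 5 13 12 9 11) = [0, 1, 2, 7, 4, 13, 3, 5, 6, 11, 10, 12, 9, 8] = (3 7 5 13 8 6)(9 11 12)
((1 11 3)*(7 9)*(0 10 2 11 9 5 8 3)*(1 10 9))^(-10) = (0 11 2 10 3 8 5 7 9)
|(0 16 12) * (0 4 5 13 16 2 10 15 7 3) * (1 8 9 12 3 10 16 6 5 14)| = 12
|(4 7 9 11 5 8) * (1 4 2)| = 8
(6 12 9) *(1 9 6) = (1 9)(6 12) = [0, 9, 2, 3, 4, 5, 12, 7, 8, 1, 10, 11, 6]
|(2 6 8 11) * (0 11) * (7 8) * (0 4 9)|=8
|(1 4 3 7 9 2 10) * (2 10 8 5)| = 6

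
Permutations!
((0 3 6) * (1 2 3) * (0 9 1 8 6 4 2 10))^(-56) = (0 1 6)(2 3 4)(8 10 9)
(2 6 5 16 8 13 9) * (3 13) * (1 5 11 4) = (1 5 16 8 3 13 9 2 6 11 4) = [0, 5, 6, 13, 1, 16, 11, 7, 3, 2, 10, 4, 12, 9, 14, 15, 8]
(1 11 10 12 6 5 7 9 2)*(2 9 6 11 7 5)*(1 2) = (1 7 6)(10 12 11) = [0, 7, 2, 3, 4, 5, 1, 6, 8, 9, 12, 10, 11]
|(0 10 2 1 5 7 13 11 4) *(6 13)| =10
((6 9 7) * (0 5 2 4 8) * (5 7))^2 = (0 6 5 4)(2 8 7 9)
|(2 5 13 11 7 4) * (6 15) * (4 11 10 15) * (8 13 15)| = 30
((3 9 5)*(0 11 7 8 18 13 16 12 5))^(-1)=((0 11 7 8 18 13 16 12 5 3 9))^(-1)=(0 9 3 5 12 16 13 18 8 7 11)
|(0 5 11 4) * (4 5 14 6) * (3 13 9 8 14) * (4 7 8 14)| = |(0 3 13 9 14 6 7 8 4)(5 11)| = 18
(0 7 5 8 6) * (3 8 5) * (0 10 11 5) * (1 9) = [7, 9, 2, 8, 4, 0, 10, 3, 6, 1, 11, 5] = (0 7 3 8 6 10 11 5)(1 9)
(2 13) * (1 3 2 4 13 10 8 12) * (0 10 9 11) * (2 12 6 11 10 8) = (0 8 6 11)(1 3 12)(2 9 10)(4 13) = [8, 3, 9, 12, 13, 5, 11, 7, 6, 10, 2, 0, 1, 4]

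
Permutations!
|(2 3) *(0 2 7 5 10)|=6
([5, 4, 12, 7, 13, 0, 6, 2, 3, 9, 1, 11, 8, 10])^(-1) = [5, 10, 7, 8, 1, 0, 6, 3, 12, 9, 13, 11, 2, 4]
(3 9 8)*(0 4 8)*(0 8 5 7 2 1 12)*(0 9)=(0 4 5 7 2 1 12 9 8 3)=[4, 12, 1, 0, 5, 7, 6, 2, 3, 8, 10, 11, 9]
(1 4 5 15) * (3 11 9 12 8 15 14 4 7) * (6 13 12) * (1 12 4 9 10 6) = (1 7 3 11 10 6 13 4 5 14 9)(8 15 12) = [0, 7, 2, 11, 5, 14, 13, 3, 15, 1, 6, 10, 8, 4, 9, 12]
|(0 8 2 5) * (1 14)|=|(0 8 2 5)(1 14)|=4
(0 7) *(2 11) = (0 7)(2 11) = [7, 1, 11, 3, 4, 5, 6, 0, 8, 9, 10, 2]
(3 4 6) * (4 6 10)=[0, 1, 2, 6, 10, 5, 3, 7, 8, 9, 4]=(3 6)(4 10)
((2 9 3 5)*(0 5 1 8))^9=((0 5 2 9 3 1 8))^9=(0 2 3 8 5 9 1)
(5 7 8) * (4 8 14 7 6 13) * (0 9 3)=(0 9 3)(4 8 5 6 13)(7 14)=[9, 1, 2, 0, 8, 6, 13, 14, 5, 3, 10, 11, 12, 4, 7]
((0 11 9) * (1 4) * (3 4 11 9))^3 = (0 9)(1 4 3 11)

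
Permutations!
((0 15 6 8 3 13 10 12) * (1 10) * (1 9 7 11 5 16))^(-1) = ((0 15 6 8 3 13 9 7 11 5 16 1 10 12))^(-1) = (0 12 10 1 16 5 11 7 9 13 3 8 6 15)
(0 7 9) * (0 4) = (0 7 9 4) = [7, 1, 2, 3, 0, 5, 6, 9, 8, 4]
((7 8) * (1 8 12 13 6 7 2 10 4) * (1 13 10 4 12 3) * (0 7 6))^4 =(0 8)(1 13)(2 7)(3 4)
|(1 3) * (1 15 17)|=4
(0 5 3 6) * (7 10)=(0 5 3 6)(7 10)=[5, 1, 2, 6, 4, 3, 0, 10, 8, 9, 7]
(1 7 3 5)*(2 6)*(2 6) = (1 7 3 5) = [0, 7, 2, 5, 4, 1, 6, 3]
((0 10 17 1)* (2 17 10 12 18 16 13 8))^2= (0 18 13 2 1 12 16 8 17)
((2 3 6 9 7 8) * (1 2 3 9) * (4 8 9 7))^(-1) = (1 6 3 8 4 9 7 2)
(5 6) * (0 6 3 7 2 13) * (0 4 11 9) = (0 6 5 3 7 2 13 4 11 9) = [6, 1, 13, 7, 11, 3, 5, 2, 8, 0, 10, 9, 12, 4]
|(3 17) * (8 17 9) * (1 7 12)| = |(1 7 12)(3 9 8 17)| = 12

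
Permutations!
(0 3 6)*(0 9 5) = [3, 1, 2, 6, 4, 0, 9, 7, 8, 5] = (0 3 6 9 5)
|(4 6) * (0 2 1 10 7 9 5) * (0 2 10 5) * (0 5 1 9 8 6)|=6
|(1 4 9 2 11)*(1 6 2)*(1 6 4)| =5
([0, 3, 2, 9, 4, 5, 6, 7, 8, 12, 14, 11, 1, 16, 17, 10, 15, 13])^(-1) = [0, 12, 2, 1, 4, 5, 6, 7, 8, 3, 15, 11, 9, 17, 10, 16, 13, 14]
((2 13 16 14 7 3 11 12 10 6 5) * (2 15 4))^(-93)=(2 15 6 12 3 14 13 4 5 10 11 7 16)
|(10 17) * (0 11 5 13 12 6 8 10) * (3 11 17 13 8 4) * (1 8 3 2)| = 24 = |(0 17)(1 8 10 13 12 6 4 2)(3 11 5)|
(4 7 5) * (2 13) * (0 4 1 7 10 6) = (0 4 10 6)(1 7 5)(2 13) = [4, 7, 13, 3, 10, 1, 0, 5, 8, 9, 6, 11, 12, 2]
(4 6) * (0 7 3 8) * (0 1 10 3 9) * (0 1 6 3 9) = (0 7)(1 10 9)(3 8 6 4) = [7, 10, 2, 8, 3, 5, 4, 0, 6, 1, 9]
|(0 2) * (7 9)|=|(0 2)(7 9)|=2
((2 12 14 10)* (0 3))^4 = ((0 3)(2 12 14 10))^4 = (14)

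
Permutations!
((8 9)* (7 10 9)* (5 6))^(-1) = (5 6)(7 8 9 10)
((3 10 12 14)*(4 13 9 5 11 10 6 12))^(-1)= ((3 6 12 14)(4 13 9 5 11 10))^(-1)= (3 14 12 6)(4 10 11 5 9 13)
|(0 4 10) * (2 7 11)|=3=|(0 4 10)(2 7 11)|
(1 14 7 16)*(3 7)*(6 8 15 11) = (1 14 3 7 16)(6 8 15 11) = [0, 14, 2, 7, 4, 5, 8, 16, 15, 9, 10, 6, 12, 13, 3, 11, 1]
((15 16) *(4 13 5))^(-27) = (15 16)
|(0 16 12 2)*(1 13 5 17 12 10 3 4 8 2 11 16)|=13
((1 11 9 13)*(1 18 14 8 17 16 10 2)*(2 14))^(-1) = (1 2 18 13 9 11)(8 14 10 16 17)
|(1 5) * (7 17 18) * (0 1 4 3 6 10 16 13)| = 9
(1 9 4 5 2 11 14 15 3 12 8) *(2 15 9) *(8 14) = (1 2 11 8)(3 12 14 9 4 5 15) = [0, 2, 11, 12, 5, 15, 6, 7, 1, 4, 10, 8, 14, 13, 9, 3]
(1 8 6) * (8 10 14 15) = (1 10 14 15 8 6) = [0, 10, 2, 3, 4, 5, 1, 7, 6, 9, 14, 11, 12, 13, 15, 8]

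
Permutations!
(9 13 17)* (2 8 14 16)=(2 8 14 16)(9 13 17)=[0, 1, 8, 3, 4, 5, 6, 7, 14, 13, 10, 11, 12, 17, 16, 15, 2, 9]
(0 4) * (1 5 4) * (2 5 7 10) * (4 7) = [1, 4, 5, 3, 0, 7, 6, 10, 8, 9, 2] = (0 1 4)(2 5 7 10)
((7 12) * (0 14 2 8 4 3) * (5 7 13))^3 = (0 8)(2 3)(4 14)(5 13 12 7)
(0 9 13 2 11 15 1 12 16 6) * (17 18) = (0 9 13 2 11 15 1 12 16 6)(17 18) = [9, 12, 11, 3, 4, 5, 0, 7, 8, 13, 10, 15, 16, 2, 14, 1, 6, 18, 17]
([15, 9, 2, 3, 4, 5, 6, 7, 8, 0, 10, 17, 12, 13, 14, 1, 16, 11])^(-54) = [1, 0, 2, 3, 4, 5, 6, 7, 8, 15, 10, 11, 12, 13, 14, 9, 16, 17]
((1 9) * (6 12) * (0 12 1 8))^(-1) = ((0 12 6 1 9 8))^(-1) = (0 8 9 1 6 12)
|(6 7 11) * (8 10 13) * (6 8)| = |(6 7 11 8 10 13)| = 6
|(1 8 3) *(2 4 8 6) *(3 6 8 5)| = 7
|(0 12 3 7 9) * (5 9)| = |(0 12 3 7 5 9)| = 6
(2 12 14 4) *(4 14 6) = [0, 1, 12, 3, 2, 5, 4, 7, 8, 9, 10, 11, 6, 13, 14] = (14)(2 12 6 4)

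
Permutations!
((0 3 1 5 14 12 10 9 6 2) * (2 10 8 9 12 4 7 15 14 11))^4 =((0 3 1 5 11 2)(4 7 15 14)(6 10 12 8 9))^4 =(15)(0 11 1)(2 5 3)(6 9 8 12 10)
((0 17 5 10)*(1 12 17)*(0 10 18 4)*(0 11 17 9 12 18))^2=(0 18 11 5 1 4 17)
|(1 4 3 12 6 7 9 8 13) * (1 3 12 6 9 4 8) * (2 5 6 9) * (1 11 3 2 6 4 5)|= 60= |(1 8 13 2)(3 9 11)(4 12 6 7 5)|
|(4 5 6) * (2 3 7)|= 3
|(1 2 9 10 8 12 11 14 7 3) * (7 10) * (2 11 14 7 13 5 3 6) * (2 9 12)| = 40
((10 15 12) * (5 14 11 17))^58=(5 11)(10 15 12)(14 17)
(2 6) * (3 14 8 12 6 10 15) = (2 10 15 3 14 8 12 6) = [0, 1, 10, 14, 4, 5, 2, 7, 12, 9, 15, 11, 6, 13, 8, 3]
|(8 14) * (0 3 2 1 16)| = 10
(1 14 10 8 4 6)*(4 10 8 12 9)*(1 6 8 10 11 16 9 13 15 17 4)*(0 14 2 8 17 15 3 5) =[14, 2, 8, 5, 17, 0, 6, 7, 11, 1, 12, 16, 13, 3, 10, 15, 9, 4] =(0 14 10 12 13 3 5)(1 2 8 11 16 9)(4 17)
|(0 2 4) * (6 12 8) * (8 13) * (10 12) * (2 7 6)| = 9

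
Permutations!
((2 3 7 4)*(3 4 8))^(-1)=((2 4)(3 7 8))^(-1)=(2 4)(3 8 7)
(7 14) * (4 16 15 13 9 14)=(4 16 15 13 9 14 7)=[0, 1, 2, 3, 16, 5, 6, 4, 8, 14, 10, 11, 12, 9, 7, 13, 15]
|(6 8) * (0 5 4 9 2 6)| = |(0 5 4 9 2 6 8)| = 7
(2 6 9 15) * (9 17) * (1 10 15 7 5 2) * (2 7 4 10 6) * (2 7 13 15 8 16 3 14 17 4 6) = [0, 2, 7, 14, 10, 13, 4, 5, 16, 6, 8, 11, 12, 15, 17, 1, 3, 9] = (1 2 7 5 13 15)(3 14 17 9 6 4 10 8 16)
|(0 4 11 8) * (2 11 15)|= 6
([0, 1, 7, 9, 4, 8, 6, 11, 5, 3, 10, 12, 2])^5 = [0, 1, 7, 9, 4, 8, 6, 11, 5, 3, 10, 12, 2]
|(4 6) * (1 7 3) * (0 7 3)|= |(0 7)(1 3)(4 6)|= 2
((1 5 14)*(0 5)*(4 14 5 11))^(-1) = (0 1 14 4 11)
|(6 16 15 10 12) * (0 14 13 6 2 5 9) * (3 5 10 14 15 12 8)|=|(0 15 14 13 6 16 12 2 10 8 3 5 9)|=13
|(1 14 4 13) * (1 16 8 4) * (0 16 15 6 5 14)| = 10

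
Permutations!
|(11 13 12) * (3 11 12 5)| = 4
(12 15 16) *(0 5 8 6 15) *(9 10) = (0 5 8 6 15 16 12)(9 10) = [5, 1, 2, 3, 4, 8, 15, 7, 6, 10, 9, 11, 0, 13, 14, 16, 12]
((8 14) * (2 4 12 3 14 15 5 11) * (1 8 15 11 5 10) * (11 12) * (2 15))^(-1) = ((1 8 12 3 14 2 4 11 15 10))^(-1) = (1 10 15 11 4 2 14 3 12 8)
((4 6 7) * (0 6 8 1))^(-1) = ((0 6 7 4 8 1))^(-1) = (0 1 8 4 7 6)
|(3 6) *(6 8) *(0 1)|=|(0 1)(3 8 6)|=6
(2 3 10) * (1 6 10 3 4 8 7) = (1 6 10 2 4 8 7) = [0, 6, 4, 3, 8, 5, 10, 1, 7, 9, 2]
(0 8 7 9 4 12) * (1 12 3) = (0 8 7 9 4 3 1 12) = [8, 12, 2, 1, 3, 5, 6, 9, 7, 4, 10, 11, 0]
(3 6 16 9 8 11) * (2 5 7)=(2 5 7)(3 6 16 9 8 11)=[0, 1, 5, 6, 4, 7, 16, 2, 11, 8, 10, 3, 12, 13, 14, 15, 9]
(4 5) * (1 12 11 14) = (1 12 11 14)(4 5) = [0, 12, 2, 3, 5, 4, 6, 7, 8, 9, 10, 14, 11, 13, 1]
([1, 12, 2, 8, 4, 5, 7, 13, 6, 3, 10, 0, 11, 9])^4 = (3 13 6)(7 8 9)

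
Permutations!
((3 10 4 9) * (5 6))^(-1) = ((3 10 4 9)(5 6))^(-1) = (3 9 4 10)(5 6)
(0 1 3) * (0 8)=(0 1 3 8)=[1, 3, 2, 8, 4, 5, 6, 7, 0]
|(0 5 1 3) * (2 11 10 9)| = 4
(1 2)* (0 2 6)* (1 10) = (0 2 10 1 6) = [2, 6, 10, 3, 4, 5, 0, 7, 8, 9, 1]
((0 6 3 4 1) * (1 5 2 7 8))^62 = (0 1 8 7 2 5 4 3 6)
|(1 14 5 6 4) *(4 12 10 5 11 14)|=|(1 4)(5 6 12 10)(11 14)|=4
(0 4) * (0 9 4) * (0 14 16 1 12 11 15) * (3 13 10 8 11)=(0 14 16 1 12 3 13 10 8 11 15)(4 9)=[14, 12, 2, 13, 9, 5, 6, 7, 11, 4, 8, 15, 3, 10, 16, 0, 1]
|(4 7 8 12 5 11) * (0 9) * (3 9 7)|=|(0 7 8 12 5 11 4 3 9)|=9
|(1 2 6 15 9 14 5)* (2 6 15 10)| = |(1 6 10 2 15 9 14 5)| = 8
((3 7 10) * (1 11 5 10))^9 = (1 10)(3 11)(5 7)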